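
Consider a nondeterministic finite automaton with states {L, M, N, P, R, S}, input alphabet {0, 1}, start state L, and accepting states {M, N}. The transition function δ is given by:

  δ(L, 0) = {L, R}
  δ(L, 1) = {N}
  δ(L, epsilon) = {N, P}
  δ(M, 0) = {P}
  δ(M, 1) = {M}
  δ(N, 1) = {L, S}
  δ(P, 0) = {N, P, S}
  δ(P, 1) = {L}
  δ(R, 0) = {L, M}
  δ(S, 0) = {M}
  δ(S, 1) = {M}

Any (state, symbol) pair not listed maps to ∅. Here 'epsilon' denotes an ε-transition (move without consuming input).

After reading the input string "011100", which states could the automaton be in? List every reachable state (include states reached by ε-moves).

Start: ε-closure({L}) = {L, N, P}.
Read '0': {L, N, P} → {L, N, P, R, S}.
Read '1': {L, N, P, R, S} → {L, M, N, P, S}.
Read '1': {L, M, N, P, S} → {L, M, N, P, S}.
Read '1': {L, M, N, P, S} → {L, M, N, P, S}.
Read '0': {L, M, N, P, S} → {L, M, N, P, R, S}.
Read '0': {L, M, N, P, R, S} → {L, M, N, P, R, S}.

{L, M, N, P, R, S}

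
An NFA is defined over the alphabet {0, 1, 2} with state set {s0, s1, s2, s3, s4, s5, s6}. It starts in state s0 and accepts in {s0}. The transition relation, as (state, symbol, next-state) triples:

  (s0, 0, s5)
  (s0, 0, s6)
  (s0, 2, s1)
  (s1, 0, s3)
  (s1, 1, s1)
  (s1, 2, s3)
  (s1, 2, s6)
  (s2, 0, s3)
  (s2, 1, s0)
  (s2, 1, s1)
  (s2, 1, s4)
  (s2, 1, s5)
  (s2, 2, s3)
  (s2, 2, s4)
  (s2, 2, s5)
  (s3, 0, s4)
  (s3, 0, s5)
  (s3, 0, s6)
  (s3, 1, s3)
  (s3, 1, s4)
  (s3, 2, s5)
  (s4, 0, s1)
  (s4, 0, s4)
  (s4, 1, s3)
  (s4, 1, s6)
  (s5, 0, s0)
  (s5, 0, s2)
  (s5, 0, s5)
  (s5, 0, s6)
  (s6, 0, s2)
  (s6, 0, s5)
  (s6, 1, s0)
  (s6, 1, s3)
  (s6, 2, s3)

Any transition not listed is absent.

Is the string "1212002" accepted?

No

Start in {s0}.
Read '1': s0→∅; now ∅.
The set is empty and remains empty for the remaining 6 symbols.
The final set ∅ contains no accepting state.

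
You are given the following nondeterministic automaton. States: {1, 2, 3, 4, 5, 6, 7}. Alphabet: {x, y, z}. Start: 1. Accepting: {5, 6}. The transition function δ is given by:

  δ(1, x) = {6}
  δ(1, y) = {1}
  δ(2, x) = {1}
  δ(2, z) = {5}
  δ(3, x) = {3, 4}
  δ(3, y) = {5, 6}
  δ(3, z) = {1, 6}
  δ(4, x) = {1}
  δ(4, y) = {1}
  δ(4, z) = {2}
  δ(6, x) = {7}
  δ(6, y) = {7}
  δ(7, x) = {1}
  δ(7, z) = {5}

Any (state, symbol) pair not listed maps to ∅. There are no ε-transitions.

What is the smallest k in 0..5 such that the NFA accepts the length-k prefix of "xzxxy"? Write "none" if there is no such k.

1

Start in {1}.
Read 'x': {1} → {6}.
None of the earlier sets intersect F, but {6} does.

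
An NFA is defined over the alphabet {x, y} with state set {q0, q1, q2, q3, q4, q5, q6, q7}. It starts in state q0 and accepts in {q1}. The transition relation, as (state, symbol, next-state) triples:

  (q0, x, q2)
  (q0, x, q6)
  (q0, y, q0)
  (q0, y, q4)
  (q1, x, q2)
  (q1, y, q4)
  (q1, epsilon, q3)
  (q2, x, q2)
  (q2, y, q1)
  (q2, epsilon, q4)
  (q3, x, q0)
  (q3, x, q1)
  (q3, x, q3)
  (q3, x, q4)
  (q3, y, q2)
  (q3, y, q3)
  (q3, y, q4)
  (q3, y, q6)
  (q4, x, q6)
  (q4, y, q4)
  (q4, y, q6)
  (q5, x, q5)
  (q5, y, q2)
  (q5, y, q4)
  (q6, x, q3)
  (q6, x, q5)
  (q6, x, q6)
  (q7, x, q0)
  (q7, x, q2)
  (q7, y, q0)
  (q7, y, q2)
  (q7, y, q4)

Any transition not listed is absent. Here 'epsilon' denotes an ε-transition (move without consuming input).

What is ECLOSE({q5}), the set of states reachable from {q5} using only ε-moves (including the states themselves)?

Begin with {q5}.
No ε-moves leave this set, so the closure equals the set itself.

{q5}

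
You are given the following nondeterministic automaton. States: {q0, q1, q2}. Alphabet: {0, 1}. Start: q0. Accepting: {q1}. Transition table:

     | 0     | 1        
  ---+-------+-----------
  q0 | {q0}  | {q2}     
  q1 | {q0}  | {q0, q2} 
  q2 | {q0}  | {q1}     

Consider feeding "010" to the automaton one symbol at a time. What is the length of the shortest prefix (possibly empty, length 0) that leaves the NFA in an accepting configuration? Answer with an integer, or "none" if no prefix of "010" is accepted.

none

Start in {q0}.
Read '0': {q0} → {q0}.
Read '1': {q0} → {q2}.
Read '0': {q2} → {q0}.
No reachable set along the way intersects F.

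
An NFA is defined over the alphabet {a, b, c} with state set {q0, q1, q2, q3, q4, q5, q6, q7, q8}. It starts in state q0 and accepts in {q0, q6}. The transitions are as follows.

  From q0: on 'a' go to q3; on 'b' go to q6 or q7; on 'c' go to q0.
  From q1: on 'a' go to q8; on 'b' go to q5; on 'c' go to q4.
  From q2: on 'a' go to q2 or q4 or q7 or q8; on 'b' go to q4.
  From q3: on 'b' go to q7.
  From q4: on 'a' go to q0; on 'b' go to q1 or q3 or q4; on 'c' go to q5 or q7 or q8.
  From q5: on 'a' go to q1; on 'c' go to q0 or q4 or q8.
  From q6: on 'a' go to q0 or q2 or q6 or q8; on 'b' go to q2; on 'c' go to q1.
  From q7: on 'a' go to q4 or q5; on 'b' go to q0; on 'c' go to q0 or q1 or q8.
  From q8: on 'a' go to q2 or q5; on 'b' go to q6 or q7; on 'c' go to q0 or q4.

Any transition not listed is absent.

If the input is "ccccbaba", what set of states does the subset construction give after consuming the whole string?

{q0, q2, q4, q5, q6, q7, q8}

Start in {q0}.
Read 'c': {q0} → {q0}.
Read 'c': {q0} → {q0}.
Read 'c': {q0} → {q0}.
Read 'c': {q0} → {q0}.
Read 'b': {q0} → {q6, q7}.
Read 'a': {q6, q7} → {q0, q2, q4, q5, q6, q8}.
Read 'b': {q0, q2, q4, q5, q6, q8} → {q1, q2, q3, q4, q6, q7}.
Read 'a': {q1, q2, q3, q4, q6, q7} → {q0, q2, q4, q5, q6, q7, q8}.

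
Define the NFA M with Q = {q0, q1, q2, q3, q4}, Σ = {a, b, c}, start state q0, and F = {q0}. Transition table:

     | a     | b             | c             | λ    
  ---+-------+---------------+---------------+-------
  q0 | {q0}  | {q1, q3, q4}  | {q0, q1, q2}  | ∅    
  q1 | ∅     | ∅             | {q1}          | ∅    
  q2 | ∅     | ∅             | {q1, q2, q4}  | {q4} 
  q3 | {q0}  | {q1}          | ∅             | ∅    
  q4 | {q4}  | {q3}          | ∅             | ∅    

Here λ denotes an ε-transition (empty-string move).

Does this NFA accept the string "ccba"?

Yes

Start in {q0}.
Read 'c': q0→{q0, q1, q2}; union {q0, q1, q2}; ε-closure = {q0, q1, q2, q4}.
Read 'c': q0→{q0, q1, q2}, q1→{q1}, q2→{q1, q2, q4}, q4→∅; now {q0, q1, q2, q4}.
Read 'b': q0→{q1, q3, q4}, q1→∅, q2→∅, q4→{q3}; now {q1, q3, q4}.
Read 'a': q1→∅, q3→{q0}, q4→{q4}; now {q0, q4}.
The final set {q0, q4} contains the accepting state q0.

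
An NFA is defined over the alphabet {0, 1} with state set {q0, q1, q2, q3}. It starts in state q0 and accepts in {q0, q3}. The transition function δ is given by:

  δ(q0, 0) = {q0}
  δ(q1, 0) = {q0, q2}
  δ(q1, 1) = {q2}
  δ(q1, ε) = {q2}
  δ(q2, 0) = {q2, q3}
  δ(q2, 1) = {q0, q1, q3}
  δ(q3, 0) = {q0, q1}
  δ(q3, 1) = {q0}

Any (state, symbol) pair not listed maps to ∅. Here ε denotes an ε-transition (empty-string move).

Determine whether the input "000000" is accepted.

Yes

Start in {q0}.
Read '0': q0→{q0}; now {q0}.
Read '0': q0→{q0}; now {q0}.
Read '0': q0→{q0}; now {q0}.
Read '0': q0→{q0}; now {q0}.
Read '0': q0→{q0}; now {q0}.
Read '0': q0→{q0}; now {q0}.
The final set {q0} contains the accepting state q0.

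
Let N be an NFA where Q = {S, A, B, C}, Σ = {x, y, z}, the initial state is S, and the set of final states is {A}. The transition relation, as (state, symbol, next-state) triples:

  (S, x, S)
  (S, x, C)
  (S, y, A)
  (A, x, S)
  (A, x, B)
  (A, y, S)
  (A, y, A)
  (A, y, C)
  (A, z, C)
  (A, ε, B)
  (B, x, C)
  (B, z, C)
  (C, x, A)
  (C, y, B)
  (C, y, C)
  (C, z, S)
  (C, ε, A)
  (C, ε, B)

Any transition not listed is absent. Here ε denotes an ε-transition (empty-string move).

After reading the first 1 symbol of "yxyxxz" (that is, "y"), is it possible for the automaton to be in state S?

Start in {S}.
Read 'y': {S} → {A, B}.
State S is not in {A, B}.

No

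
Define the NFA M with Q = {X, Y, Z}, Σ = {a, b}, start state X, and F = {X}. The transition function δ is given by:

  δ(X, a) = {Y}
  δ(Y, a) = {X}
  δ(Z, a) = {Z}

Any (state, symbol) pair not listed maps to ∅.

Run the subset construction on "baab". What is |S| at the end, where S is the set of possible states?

0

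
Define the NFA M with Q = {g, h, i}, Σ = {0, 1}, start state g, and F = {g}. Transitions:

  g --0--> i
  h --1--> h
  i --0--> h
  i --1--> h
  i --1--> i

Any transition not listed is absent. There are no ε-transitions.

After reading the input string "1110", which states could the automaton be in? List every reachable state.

∅

Start in {g}.
Read '1': g→∅; now ∅.
The set is empty and remains empty for the remaining 3 symbols.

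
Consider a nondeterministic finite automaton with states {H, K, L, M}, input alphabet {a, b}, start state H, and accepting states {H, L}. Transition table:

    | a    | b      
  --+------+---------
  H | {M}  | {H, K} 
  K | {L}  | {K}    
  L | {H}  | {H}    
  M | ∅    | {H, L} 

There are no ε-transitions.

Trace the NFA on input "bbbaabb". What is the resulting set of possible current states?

Start in {H}.
Read 'b': {H} → {H, K}.
Read 'b': {H, K} → {H, K}.
Read 'b': {H, K} → {H, K}.
Read 'a': {H, K} → {L, M}.
Read 'a': {L, M} → {H}.
Read 'b': {H} → {H, K}.
Read 'b': {H, K} → {H, K}.

{H, K}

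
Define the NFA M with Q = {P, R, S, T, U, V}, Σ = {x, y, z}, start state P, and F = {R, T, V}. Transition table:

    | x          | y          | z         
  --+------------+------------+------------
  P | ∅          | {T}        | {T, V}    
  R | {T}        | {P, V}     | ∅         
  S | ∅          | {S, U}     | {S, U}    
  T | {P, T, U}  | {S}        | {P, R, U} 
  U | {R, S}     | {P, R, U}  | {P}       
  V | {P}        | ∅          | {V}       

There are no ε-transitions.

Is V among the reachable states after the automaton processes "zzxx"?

No

Start in {P}.
Read 'z': P→{T, V}; now {T, V}.
Read 'z': T→{P, R, U}, V→{V}; now {P, R, U, V}.
Read 'x': P→∅, R→{T}, U→{R, S}, V→{P}; now {P, R, S, T}.
Read 'x': P→∅, R→{T}, S→∅, T→{P, T, U}; now {P, T, U}.
State V is not in {P, T, U}.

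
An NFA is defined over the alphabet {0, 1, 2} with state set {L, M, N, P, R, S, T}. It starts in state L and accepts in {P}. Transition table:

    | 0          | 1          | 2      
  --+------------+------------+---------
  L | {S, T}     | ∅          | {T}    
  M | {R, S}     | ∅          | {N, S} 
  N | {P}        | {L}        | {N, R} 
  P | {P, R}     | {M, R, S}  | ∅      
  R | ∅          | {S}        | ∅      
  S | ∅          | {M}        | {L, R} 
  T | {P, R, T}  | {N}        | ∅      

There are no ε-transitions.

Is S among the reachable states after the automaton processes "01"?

No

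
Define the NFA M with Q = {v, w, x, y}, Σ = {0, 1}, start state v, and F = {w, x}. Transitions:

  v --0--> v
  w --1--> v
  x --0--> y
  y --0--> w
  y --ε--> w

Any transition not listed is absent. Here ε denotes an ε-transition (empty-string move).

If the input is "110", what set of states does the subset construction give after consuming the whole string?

∅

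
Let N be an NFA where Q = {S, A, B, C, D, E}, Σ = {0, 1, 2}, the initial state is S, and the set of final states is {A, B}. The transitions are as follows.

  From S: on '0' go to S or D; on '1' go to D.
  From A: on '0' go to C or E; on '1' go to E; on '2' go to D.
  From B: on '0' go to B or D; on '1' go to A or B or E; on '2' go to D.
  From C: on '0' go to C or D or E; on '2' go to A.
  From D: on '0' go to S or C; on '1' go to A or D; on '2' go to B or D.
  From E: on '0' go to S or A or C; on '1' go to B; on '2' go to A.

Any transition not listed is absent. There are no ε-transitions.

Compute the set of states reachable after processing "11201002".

Start in {S}.
Read '1': {S} → {D}.
Read '1': {D} → {A, D}.
Read '2': {A, D} → {B, D}.
Read '0': {B, D} → {S, B, C, D}.
Read '1': {S, B, C, D} → {A, B, D, E}.
Read '0': {A, B, D, E} → {S, A, B, C, D, E}.
Read '0': {S, A, B, C, D, E} → {S, A, B, C, D, E}.
Read '2': {S, A, B, C, D, E} → {A, B, D}.

{A, B, D}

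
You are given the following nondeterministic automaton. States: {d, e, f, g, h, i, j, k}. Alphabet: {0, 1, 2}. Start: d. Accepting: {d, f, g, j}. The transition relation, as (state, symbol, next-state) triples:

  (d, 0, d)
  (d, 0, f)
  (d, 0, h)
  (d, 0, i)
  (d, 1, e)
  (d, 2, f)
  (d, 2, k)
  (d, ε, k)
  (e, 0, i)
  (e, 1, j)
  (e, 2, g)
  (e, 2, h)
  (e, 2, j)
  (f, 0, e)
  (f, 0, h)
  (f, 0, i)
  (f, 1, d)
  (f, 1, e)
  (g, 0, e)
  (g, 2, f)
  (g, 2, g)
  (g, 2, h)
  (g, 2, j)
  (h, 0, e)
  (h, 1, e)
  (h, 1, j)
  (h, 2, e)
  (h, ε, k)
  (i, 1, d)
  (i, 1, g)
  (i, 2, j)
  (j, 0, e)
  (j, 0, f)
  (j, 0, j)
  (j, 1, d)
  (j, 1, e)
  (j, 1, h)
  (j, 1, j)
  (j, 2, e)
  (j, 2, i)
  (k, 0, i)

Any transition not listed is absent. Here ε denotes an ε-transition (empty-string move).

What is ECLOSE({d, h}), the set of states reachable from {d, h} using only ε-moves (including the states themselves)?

Begin with {d, h}.
ε-move h → k; add k.

{d, h, k}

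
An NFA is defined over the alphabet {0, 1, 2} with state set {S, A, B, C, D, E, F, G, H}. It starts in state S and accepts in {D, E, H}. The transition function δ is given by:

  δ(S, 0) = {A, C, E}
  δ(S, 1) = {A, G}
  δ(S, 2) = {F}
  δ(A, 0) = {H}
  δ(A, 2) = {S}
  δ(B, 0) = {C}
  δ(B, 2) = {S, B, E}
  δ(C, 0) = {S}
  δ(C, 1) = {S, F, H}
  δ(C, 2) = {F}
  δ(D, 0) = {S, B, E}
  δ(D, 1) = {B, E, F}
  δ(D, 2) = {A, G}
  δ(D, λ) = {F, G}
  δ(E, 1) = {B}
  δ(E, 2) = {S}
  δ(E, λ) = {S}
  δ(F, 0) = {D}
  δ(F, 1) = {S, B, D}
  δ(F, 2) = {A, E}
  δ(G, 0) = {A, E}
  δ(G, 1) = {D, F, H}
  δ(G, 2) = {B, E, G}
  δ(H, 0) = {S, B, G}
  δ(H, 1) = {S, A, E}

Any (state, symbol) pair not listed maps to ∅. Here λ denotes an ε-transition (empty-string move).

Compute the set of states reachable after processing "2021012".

{S, A, B, E, F, G}

Start in {S}.
Read '2': {S} → {F}.
Read '0': {F} → {D, F, G}.
Read '2': {D, F, G} → {S, A, B, E, G}.
Read '1': {S, A, B, E, G} → {A, B, D, F, G, H}.
Read '0': {A, B, D, F, G, H} → {S, A, B, C, D, E, F, G, H}.
Read '1': {S, A, B, C, D, E, F, G, H} → {S, A, B, D, E, F, G, H}.
Read '2': {S, A, B, D, E, F, G, H} → {S, A, B, E, F, G}.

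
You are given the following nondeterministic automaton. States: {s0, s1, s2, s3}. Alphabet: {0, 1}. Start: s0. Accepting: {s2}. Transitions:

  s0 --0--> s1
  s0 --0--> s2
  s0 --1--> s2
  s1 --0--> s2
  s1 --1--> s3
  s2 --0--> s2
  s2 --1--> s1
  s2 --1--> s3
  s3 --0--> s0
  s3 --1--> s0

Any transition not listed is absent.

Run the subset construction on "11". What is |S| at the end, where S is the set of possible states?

2

Start in {s0}.
Read '1': s0→{s2}; now {s2}.
Read '1': s2→{s1, s3}; now {s1, s3}.
That set has 2 states.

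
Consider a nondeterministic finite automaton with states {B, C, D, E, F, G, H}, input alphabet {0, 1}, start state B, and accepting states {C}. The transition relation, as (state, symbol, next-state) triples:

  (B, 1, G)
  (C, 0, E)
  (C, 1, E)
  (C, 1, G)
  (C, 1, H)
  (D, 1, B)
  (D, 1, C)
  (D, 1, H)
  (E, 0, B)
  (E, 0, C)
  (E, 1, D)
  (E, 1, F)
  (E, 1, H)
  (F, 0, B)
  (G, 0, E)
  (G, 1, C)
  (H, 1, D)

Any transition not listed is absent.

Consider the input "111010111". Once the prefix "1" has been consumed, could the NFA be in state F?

Start in {B}.
Read '1': {B} → {G}.
State F is not in {G}.

No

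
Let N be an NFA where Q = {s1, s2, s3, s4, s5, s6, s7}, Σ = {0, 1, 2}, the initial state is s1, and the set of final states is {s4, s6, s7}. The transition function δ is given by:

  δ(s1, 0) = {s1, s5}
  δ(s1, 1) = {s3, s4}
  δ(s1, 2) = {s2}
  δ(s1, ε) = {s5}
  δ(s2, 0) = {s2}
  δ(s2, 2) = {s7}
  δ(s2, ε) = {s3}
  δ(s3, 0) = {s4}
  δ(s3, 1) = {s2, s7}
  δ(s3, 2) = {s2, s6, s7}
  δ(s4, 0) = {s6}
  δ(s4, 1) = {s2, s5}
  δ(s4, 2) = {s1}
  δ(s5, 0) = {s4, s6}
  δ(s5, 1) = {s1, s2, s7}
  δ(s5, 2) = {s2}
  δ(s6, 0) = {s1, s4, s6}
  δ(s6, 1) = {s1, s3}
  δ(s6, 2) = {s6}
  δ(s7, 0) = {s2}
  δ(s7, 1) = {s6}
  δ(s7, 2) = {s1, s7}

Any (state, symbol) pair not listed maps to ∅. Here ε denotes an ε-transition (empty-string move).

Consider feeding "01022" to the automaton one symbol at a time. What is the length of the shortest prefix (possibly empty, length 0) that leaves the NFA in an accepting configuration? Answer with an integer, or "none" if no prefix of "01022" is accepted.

1

Start: ε-closure({s1}) = {s1, s5}.
Read '0': {s1, s5} → {s1, s4, s5, s6}.
None of the earlier sets intersect F, but {s1, s4, s5, s6} does.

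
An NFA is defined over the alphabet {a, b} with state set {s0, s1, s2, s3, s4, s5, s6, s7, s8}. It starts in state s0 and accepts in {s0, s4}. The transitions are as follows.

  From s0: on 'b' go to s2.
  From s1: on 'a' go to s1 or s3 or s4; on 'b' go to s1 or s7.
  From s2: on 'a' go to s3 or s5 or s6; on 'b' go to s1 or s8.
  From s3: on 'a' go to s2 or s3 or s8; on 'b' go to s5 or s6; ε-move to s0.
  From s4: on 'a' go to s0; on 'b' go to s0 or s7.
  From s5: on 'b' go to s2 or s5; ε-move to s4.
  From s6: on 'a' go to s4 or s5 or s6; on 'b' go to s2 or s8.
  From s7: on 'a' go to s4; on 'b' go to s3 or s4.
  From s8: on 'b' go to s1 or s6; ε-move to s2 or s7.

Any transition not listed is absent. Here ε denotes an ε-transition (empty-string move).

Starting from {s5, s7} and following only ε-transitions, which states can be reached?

{s4, s5, s7}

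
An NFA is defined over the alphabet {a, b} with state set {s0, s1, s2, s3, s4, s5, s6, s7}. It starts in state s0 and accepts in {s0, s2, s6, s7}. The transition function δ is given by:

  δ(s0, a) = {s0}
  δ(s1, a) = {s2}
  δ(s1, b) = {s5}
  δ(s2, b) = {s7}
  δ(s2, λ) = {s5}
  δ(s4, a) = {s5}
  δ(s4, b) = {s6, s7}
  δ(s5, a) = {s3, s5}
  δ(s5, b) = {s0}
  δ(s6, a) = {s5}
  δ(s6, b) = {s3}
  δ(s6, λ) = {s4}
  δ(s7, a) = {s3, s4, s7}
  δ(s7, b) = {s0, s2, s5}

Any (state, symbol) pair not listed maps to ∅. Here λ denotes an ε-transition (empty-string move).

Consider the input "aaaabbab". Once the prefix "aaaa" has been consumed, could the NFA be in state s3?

Start in {s0}.
Read 'a': s0→{s0}; now {s0}.
Read 'a': s0→{s0}; now {s0}.
Read 'a': s0→{s0}; now {s0}.
Read 'a': s0→{s0}; now {s0}.
State s3 is not in {s0}.

No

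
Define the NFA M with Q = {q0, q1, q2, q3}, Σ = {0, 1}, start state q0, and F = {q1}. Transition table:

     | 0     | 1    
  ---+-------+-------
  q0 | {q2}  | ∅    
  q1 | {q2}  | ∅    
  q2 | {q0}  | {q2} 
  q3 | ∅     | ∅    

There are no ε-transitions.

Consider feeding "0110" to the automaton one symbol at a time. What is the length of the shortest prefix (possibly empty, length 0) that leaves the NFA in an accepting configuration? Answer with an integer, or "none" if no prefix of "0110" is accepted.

none

Start in {q0}.
Read '0': {q0} → {q2}.
Read '1': {q2} → {q2}.
Read '1': {q2} → {q2}.
Read '0': {q2} → {q0}.
No reachable set along the way intersects F.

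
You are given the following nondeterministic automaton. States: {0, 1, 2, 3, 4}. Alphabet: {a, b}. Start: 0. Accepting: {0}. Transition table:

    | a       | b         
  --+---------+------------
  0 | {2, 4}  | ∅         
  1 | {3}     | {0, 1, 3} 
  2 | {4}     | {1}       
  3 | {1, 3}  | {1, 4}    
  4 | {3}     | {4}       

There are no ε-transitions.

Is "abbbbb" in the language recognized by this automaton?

Yes

Start in {0}.
Read 'a': {0} → {2, 4}.
Read 'b': {2, 4} → {1, 4}.
Read 'b': {1, 4} → {0, 1, 3, 4}.
Read 'b': {0, 1, 3, 4} → {0, 1, 3, 4}.
Read 'b': {0, 1, 3, 4} → {0, 1, 3, 4}.
Read 'b': {0, 1, 3, 4} → {0, 1, 3, 4}.
The final set {0, 1, 3, 4} contains the accepting state 0.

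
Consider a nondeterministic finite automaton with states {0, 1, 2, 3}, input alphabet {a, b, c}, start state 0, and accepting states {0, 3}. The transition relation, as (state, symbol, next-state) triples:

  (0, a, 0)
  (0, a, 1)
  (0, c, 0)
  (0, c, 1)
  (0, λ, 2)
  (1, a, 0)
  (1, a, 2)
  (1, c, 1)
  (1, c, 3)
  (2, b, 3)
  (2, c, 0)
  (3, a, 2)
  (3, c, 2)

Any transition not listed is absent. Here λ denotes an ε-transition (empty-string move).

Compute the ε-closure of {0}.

{0, 2}

Begin with {0}.
ε-move 0 → 2; add 2.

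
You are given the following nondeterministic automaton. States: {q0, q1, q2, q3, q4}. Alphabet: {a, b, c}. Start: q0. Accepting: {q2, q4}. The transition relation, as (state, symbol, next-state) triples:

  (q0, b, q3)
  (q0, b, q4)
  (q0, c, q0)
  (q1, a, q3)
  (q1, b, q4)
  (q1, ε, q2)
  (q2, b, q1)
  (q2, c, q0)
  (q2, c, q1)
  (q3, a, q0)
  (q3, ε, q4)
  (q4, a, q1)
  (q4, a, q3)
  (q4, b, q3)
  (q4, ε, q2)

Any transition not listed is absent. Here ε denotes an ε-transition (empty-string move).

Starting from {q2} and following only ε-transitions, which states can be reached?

{q2}

Begin with {q2}.
No ε-moves leave this set, so the closure equals the set itself.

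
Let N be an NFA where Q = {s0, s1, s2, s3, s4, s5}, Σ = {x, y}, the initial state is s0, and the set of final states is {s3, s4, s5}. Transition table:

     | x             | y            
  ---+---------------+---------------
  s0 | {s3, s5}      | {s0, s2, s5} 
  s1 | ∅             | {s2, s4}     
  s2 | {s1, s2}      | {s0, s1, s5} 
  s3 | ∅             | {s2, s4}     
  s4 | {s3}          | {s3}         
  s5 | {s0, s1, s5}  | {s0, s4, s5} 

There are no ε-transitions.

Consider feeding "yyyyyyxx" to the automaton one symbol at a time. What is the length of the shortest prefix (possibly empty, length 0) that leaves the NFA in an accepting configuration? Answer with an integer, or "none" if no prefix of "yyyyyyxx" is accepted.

Start in {s0}.
Read 'y': s0→{s0, s2, s5}; now {s0, s2, s5}.
None of the earlier sets intersect F, but {s0, s2, s5} does.

1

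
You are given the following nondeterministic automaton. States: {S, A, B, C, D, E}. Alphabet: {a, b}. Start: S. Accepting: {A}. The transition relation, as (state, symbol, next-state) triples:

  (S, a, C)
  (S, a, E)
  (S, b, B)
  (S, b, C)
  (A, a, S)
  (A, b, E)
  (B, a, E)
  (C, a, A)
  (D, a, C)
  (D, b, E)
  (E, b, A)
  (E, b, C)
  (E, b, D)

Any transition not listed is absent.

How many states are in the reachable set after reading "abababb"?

4

Start in {S}.
Read 'a': {S} → {C, E}.
Read 'b': {C, E} → {A, C, D}.
Read 'a': {A, C, D} → {S, A, C}.
Read 'b': {S, A, C} → {B, C, E}.
Read 'a': {B, C, E} → {A, E}.
Read 'b': {A, E} → {A, C, D, E}.
Read 'b': {A, C, D, E} → {A, C, D, E}.
That set has 4 states.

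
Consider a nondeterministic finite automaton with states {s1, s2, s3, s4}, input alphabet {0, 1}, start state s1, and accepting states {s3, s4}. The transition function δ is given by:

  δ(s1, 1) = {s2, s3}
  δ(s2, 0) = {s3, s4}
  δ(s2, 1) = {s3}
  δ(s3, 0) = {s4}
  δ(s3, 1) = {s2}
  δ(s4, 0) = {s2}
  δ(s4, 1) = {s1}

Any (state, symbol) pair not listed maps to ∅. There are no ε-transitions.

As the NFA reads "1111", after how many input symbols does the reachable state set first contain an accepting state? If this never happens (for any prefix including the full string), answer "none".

Start in {s1}.
Read '1': s1→{s2, s3}; now {s2, s3}.
None of the earlier sets intersect F, but {s2, s3} does.

1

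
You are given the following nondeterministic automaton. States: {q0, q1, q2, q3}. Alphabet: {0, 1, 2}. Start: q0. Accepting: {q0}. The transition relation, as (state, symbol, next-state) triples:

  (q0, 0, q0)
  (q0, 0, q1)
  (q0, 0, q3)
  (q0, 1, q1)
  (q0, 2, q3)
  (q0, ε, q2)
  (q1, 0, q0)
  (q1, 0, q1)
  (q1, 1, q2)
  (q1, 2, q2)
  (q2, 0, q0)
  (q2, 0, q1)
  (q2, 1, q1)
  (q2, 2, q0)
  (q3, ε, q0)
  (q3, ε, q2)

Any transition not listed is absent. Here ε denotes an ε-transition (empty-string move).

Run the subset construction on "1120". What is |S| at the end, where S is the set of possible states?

4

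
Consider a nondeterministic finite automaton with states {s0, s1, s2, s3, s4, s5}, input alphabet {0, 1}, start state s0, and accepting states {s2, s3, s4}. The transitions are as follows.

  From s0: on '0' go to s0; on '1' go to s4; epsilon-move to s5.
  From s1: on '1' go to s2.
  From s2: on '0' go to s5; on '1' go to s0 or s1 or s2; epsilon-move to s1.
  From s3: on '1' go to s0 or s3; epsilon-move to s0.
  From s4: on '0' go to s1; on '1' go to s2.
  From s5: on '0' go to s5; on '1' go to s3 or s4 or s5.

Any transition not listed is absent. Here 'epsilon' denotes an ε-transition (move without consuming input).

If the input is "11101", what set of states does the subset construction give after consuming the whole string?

{s0, s1, s2, s3, s4, s5}

Start: ε-closure({s0}) = {s0, s5}.
Read '1': {s0, s5} → {s0, s3, s4, s5}.
Read '1': {s0, s3, s4, s5} → {s0, s1, s2, s3, s4, s5}.
Read '1': {s0, s1, s2, s3, s4, s5} → {s0, s1, s2, s3, s4, s5}.
Read '0': {s0, s1, s2, s3, s4, s5} → {s0, s1, s5}.
Read '1': {s0, s1, s5} → {s0, s1, s2, s3, s4, s5}.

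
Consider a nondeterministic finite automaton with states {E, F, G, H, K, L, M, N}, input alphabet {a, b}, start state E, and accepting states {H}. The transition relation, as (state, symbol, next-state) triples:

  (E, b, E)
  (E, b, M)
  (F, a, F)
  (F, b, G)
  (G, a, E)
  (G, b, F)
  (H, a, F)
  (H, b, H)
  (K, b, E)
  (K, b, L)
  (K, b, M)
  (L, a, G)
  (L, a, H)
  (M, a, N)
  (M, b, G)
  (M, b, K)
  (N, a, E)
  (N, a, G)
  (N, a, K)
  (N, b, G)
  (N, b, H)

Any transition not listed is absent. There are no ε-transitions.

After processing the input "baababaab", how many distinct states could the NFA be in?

1

Start in {E}.
Read 'b': {E} → {E, M}.
Read 'a': {E, M} → {N}.
Read 'a': {N} → {E, G, K}.
Read 'b': {E, G, K} → {E, F, L, M}.
Read 'a': {E, F, L, M} → {F, G, H, N}.
Read 'b': {F, G, H, N} → {F, G, H}.
Read 'a': {F, G, H} → {E, F}.
Read 'a': {E, F} → {F}.
Read 'b': {F} → {G}.
That set has 1 state.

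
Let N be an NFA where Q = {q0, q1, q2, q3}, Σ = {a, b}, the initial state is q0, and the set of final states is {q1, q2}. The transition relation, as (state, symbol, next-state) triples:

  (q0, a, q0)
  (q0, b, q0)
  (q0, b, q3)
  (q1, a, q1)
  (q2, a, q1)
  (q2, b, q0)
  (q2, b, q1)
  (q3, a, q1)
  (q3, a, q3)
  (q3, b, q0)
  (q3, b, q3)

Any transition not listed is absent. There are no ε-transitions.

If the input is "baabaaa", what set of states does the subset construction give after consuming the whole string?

{q0, q1, q3}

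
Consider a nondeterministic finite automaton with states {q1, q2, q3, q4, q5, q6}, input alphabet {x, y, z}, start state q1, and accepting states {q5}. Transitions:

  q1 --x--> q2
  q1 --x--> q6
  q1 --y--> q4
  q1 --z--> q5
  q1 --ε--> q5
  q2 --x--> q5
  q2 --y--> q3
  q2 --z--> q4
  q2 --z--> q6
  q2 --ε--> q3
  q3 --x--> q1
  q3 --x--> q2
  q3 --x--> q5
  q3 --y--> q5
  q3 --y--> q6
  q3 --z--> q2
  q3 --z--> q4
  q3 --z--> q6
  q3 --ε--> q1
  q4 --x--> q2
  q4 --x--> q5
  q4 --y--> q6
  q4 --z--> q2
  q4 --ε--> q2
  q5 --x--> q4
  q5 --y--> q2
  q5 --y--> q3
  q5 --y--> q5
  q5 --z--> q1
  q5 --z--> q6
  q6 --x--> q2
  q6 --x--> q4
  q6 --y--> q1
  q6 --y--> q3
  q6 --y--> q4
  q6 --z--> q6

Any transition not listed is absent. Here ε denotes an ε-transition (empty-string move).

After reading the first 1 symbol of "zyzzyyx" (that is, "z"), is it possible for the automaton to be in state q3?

Start: ε-closure({q1}) = {q1, q5}.
Read 'z': q1→{q5}, q5→{q1, q6}; now {q1, q5, q6}.
State q3 is not in {q1, q5, q6}.

No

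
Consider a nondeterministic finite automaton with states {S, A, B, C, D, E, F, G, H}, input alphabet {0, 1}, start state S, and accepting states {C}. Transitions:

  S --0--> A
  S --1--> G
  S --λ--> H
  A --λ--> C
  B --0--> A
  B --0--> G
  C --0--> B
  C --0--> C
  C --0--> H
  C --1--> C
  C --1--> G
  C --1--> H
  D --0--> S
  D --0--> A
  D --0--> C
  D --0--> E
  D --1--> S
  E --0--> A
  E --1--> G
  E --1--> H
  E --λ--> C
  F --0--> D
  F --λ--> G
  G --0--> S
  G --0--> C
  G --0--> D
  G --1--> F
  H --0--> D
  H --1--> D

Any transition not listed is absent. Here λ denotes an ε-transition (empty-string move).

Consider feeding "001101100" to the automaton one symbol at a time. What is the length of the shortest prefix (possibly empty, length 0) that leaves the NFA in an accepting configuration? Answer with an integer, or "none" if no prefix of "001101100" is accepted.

Start: ε-closure({S}) = {S, H}.
Read '0': {S, H} → {A, C, D}.
None of the earlier sets intersect F, but {A, C, D} does.

1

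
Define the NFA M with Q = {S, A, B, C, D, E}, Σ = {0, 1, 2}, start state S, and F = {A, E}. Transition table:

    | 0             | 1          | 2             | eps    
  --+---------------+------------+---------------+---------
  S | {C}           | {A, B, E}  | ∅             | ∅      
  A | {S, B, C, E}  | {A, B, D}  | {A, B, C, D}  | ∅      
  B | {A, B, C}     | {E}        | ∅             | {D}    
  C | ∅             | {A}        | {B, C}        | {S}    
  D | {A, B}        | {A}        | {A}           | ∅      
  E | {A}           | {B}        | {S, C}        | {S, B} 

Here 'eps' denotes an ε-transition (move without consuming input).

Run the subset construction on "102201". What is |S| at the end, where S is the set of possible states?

5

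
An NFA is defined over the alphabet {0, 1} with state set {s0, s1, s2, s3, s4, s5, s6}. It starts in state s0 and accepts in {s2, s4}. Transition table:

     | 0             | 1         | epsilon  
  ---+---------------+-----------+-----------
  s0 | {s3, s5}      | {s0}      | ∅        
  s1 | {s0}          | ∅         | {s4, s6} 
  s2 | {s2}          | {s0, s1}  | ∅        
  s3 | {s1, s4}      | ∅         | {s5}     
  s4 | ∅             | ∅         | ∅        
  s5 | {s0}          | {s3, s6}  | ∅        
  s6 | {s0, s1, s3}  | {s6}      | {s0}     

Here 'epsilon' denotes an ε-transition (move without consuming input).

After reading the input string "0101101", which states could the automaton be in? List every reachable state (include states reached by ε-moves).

{s0, s3, s5, s6}

Start in {s0}.
Read '0': {s0} → {s3, s5}.
Read '1': {s3, s5} → {s0, s3, s5, s6}.
Read '0': {s0, s3, s5, s6} → {s0, s1, s3, s4, s5, s6}.
Read '1': {s0, s1, s3, s4, s5, s6} → {s0, s3, s5, s6}.
Read '1': {s0, s3, s5, s6} → {s0, s3, s5, s6}.
Read '0': {s0, s3, s5, s6} → {s0, s1, s3, s4, s5, s6}.
Read '1': {s0, s1, s3, s4, s5, s6} → {s0, s3, s5, s6}.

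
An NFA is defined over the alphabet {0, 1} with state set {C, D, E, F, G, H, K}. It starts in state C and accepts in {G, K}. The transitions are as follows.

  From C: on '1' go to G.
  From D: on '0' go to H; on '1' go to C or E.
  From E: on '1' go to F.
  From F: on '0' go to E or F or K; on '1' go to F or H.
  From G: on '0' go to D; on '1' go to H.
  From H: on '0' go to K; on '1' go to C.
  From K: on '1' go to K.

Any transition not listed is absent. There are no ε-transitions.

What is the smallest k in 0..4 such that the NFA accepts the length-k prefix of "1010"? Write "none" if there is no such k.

Start in {C}.
Read '1': C→{G}; now {G}.
None of the earlier sets intersect F, but {G} does.

1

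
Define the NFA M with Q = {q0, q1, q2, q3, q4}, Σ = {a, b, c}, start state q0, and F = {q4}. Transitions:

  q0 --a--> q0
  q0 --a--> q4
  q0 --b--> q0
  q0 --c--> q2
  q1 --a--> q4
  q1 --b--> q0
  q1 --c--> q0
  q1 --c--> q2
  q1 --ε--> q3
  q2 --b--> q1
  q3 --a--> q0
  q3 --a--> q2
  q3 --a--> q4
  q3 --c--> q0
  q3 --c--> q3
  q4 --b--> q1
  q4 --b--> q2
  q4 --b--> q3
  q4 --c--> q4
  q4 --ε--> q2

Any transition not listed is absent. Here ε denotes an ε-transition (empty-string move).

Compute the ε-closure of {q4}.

{q2, q4}

Begin with {q4}.
ε-move q4 → q2; add q2.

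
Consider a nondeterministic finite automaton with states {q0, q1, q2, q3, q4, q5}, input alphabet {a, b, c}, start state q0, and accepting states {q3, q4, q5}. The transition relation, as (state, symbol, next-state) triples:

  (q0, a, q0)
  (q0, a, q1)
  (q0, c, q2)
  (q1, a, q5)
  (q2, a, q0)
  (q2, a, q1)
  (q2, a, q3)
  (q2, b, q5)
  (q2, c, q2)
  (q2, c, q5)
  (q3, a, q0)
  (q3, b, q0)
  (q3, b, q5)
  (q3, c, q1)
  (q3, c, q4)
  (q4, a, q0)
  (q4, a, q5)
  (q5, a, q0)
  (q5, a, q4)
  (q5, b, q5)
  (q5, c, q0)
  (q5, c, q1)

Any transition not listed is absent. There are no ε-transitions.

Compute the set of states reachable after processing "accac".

{q1, q2, q4}

Start in {q0}.
Read 'a': {q0} → {q0, q1}.
Read 'c': {q0, q1} → {q2}.
Read 'c': {q2} → {q2, q5}.
Read 'a': {q2, q5} → {q0, q1, q3, q4}.
Read 'c': {q0, q1, q3, q4} → {q1, q2, q4}.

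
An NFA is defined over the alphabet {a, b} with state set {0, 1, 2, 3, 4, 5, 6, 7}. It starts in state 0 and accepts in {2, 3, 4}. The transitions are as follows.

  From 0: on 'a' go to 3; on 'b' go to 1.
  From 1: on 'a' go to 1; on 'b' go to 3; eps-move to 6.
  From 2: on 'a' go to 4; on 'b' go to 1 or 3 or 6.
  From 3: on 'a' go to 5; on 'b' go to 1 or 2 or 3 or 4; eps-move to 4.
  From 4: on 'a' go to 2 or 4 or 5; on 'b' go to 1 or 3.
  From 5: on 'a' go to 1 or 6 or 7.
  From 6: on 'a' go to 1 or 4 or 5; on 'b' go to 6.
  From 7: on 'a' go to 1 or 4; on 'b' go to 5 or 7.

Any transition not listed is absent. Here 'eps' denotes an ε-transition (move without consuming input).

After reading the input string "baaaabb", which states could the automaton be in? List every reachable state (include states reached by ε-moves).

Start in {0}.
Read 'b': 0→{1}; union {1}; ε-closure = {1, 6}.
Read 'a': 1→{1}, 6→{1, 4, 5}; union {1, 4, 5}; ε-closure = {1, 4, 5, 6}.
Read 'a': 1→{1}, 4→{2, 4, 5}, 5→{1, 6, 7}, 6→{1, 4, 5}; now {1, 2, 4, 5, 6, 7}.
Read 'a': 1→{1}, 2→{4}, 4→{2, 4, 5}, 5→{1, 6, 7}, 6→{1, 4, 5}, 7→{1, 4}; now {1, 2, 4, 5, 6, 7}.
Read 'a': 1→{1}, 2→{4}, 4→{2, 4, 5}, 5→{1, 6, 7}, 6→{1, 4, 5}, 7→{1, 4}; now {1, 2, 4, 5, 6, 7}.
Read 'b': 1→{3}, 2→{1, 3, 6}, 4→{1, 3}, 5→∅, 6→{6}, 7→{5, 7}; union {1, 3, 5, 6, 7}; ε-closure = {1, 3, 4, 5, 6, 7}.
Read 'b': 1→{3}, 3→{1, 2, 3, 4}, 4→{1, 3}, 5→∅, 6→{6}, 7→{5, 7}; now {1, 2, 3, 4, 5, 6, 7}.

{1, 2, 3, 4, 5, 6, 7}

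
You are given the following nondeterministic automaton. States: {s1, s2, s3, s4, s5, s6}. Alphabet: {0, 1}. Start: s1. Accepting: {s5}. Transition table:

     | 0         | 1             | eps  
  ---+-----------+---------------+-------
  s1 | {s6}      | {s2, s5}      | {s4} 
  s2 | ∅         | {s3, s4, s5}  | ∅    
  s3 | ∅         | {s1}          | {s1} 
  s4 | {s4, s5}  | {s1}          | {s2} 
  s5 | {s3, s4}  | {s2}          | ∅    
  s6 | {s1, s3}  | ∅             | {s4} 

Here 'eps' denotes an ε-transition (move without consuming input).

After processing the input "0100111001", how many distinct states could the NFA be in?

5

Start: ε-closure({s1}) = {s1, s2, s4}.
Read '0': {s1, s2, s4} → {s2, s4, s5, s6}.
Read '1': {s2, s4, s5, s6} → {s1, s2, s3, s4, s5}.
Read '0': {s1, s2, s3, s4, s5} → {s1, s2, s3, s4, s5, s6}.
Read '0': {s1, s2, s3, s4, s5, s6} → {s1, s2, s3, s4, s5, s6}.
Read '1': {s1, s2, s3, s4, s5, s6} → {s1, s2, s3, s4, s5}.
Read '1': {s1, s2, s3, s4, s5} → {s1, s2, s3, s4, s5}.
Read '1': {s1, s2, s3, s4, s5} → {s1, s2, s3, s4, s5}.
Read '0': {s1, s2, s3, s4, s5} → {s1, s2, s3, s4, s5, s6}.
Read '0': {s1, s2, s3, s4, s5, s6} → {s1, s2, s3, s4, s5, s6}.
Read '1': {s1, s2, s3, s4, s5, s6} → {s1, s2, s3, s4, s5}.
That set has 5 states.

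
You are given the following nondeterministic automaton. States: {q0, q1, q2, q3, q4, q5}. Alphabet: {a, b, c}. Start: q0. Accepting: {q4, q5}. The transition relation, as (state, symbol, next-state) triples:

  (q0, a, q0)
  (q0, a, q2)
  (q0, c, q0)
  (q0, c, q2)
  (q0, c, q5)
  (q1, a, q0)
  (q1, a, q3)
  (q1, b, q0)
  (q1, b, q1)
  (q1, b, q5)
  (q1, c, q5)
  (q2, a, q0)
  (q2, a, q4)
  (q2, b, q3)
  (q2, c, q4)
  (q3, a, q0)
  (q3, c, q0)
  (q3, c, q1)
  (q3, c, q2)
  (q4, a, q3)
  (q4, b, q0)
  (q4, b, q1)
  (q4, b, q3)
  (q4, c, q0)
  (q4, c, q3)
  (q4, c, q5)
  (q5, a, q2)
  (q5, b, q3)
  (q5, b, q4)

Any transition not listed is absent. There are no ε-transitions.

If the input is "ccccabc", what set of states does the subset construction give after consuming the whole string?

{q0, q1, q2, q5}

Start in {q0}.
Read 'c': {q0} → {q0, q2, q5}.
Read 'c': {q0, q2, q5} → {q0, q2, q4, q5}.
Read 'c': {q0, q2, q4, q5} → {q0, q2, q3, q4, q5}.
Read 'c': {q0, q2, q3, q4, q5} → {q0, q1, q2, q3, q4, q5}.
Read 'a': {q0, q1, q2, q3, q4, q5} → {q0, q2, q3, q4}.
Read 'b': {q0, q2, q3, q4} → {q0, q1, q3}.
Read 'c': {q0, q1, q3} → {q0, q1, q2, q5}.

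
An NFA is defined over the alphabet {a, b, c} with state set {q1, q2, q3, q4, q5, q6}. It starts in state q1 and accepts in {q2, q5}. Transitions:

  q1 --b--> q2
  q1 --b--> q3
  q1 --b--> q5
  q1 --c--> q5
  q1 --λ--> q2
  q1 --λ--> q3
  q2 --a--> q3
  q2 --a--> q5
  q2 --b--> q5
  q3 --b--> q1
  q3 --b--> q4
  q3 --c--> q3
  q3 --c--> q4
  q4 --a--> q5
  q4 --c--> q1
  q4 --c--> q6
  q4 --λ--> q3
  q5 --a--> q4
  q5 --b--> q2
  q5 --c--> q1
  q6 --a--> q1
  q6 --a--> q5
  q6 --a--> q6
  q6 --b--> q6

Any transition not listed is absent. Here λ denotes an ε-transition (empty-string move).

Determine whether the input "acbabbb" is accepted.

Yes

Start: ε-closure({q1}) = {q1, q2, q3}.
Read 'a': {q1, q2, q3} → {q3, q5}.
Read 'c': {q3, q5} → {q1, q2, q3, q4}.
Read 'b': {q1, q2, q3, q4} → {q1, q2, q3, q4, q5}.
Read 'a': {q1, q2, q3, q4, q5} → {q3, q4, q5}.
Read 'b': {q3, q4, q5} → {q1, q2, q3, q4}.
Read 'b': {q1, q2, q3, q4} → {q1, q2, q3, q4, q5}.
Read 'b': {q1, q2, q3, q4, q5} → {q1, q2, q3, q4, q5}.
The final set {q1, q2, q3, q4, q5} contains the accepting states q2, q5.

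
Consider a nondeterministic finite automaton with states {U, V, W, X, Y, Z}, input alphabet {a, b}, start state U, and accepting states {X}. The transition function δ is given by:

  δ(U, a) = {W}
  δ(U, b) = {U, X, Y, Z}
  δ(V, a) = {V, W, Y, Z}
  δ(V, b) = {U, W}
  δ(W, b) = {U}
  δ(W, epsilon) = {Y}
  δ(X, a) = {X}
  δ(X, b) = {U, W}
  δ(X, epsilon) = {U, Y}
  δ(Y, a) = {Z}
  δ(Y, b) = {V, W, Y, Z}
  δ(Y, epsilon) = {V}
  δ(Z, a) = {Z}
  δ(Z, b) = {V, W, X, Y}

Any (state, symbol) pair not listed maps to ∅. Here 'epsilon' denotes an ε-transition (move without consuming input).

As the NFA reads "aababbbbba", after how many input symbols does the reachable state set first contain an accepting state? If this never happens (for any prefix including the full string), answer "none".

3

Start in {U}.
Read 'a': U→{W}; union {W}; ε-closure = {V, W, Y}.
Read 'a': V→{V, W, Y, Z}, W→∅, Y→{Z}; now {V, W, Y, Z}.
Read 'b': V→{U, W}, W→{U}, Y→{V, W, Y, Z}, Z→{V, W, X, Y}; now {U, V, W, X, Y, Z}.
None of the earlier sets intersect F, but {U, V, W, X, Y, Z} does.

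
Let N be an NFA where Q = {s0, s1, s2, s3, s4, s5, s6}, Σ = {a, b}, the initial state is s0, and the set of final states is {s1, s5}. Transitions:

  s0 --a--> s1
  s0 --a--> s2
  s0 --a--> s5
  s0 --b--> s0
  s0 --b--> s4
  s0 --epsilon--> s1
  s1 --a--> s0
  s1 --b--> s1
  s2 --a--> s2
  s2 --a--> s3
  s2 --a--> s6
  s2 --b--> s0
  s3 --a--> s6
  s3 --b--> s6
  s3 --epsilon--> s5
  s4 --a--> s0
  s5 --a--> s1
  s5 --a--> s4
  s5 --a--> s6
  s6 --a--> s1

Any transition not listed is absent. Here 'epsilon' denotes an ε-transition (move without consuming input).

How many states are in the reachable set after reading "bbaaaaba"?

Start: ε-closure({s0}) = {s0, s1}.
Read 'b': {s0, s1} → {s0, s1, s4}.
Read 'b': {s0, s1, s4} → {s0, s1, s4}.
Read 'a': {s0, s1, s4} → {s0, s1, s2, s5}.
Read 'a': {s0, s1, s2, s5} → {s0, s1, s2, s3, s4, s5, s6}.
Read 'a': {s0, s1, s2, s3, s4, s5, s6} → {s0, s1, s2, s3, s4, s5, s6}.
Read 'a': {s0, s1, s2, s3, s4, s5, s6} → {s0, s1, s2, s3, s4, s5, s6}.
Read 'b': {s0, s1, s2, s3, s4, s5, s6} → {s0, s1, s4, s6}.
Read 'a': {s0, s1, s4, s6} → {s0, s1, s2, s5}.
That set has 4 states.

4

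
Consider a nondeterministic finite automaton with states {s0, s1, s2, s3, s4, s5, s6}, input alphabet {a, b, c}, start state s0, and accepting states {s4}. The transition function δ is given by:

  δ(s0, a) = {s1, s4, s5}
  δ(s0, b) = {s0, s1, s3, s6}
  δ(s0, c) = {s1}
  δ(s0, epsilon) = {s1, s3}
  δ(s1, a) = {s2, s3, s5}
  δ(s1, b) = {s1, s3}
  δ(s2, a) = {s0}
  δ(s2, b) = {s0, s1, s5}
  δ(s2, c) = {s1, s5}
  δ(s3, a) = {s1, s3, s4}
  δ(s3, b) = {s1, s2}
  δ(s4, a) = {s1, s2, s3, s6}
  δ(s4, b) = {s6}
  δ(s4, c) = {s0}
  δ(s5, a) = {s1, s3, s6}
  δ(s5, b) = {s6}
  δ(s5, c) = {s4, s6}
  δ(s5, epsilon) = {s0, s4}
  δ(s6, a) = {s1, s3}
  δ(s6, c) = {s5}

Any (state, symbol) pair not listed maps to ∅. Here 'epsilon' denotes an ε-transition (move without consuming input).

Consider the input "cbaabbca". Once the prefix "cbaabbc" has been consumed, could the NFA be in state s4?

Start: ε-closure({s0}) = {s0, s1, s3}.
Read 'c': s0→{s1}, s1→∅, s3→∅; now {s1}.
Read 'b': s1→{s1, s3}; now {s1, s3}.
Read 'a': s1→{s2, s3, s5}, s3→{s1, s3, s4}; union {s1, s2, s3, s4, s5}; ε-closure = {s0, s1, s2, s3, s4, s5}.
Read 'a': s0→{s1, s4, s5}, s1→{s2, s3, s5}, s2→{s0}, s3→{s1, s3, s4}, s4→{s1, s2, s3, s6}, s5→{s1, s3, s6}; now {s0, s1, s2, s3, s4, s5, s6}.
Read 'b': s0→{s0, s1, s3, s6}, s1→{s1, s3}, s2→{s0, s1, s5}, s3→{s1, s2}, s4→{s6}, s5→{s6}, s6→∅; union {s0, s1, s2, s3, s5, s6}; ε-closure = {s0, s1, s2, s3, s4, s5, s6}.
Read 'b': s0→{s0, s1, s3, s6}, s1→{s1, s3}, s2→{s0, s1, s5}, s3→{s1, s2}, s4→{s6}, s5→{s6}, s6→∅; union {s0, s1, s2, s3, s5, s6}; ε-closure = {s0, s1, s2, s3, s4, s5, s6}.
Read 'c': s0→{s1}, s1→∅, s2→{s1, s5}, s3→∅, s4→{s0}, s5→{s4, s6}, s6→{s5}; union {s0, s1, s4, s5, s6}; ε-closure = {s0, s1, s3, s4, s5, s6}.
State s4 is in {s0, s1, s3, s4, s5, s6}.

Yes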